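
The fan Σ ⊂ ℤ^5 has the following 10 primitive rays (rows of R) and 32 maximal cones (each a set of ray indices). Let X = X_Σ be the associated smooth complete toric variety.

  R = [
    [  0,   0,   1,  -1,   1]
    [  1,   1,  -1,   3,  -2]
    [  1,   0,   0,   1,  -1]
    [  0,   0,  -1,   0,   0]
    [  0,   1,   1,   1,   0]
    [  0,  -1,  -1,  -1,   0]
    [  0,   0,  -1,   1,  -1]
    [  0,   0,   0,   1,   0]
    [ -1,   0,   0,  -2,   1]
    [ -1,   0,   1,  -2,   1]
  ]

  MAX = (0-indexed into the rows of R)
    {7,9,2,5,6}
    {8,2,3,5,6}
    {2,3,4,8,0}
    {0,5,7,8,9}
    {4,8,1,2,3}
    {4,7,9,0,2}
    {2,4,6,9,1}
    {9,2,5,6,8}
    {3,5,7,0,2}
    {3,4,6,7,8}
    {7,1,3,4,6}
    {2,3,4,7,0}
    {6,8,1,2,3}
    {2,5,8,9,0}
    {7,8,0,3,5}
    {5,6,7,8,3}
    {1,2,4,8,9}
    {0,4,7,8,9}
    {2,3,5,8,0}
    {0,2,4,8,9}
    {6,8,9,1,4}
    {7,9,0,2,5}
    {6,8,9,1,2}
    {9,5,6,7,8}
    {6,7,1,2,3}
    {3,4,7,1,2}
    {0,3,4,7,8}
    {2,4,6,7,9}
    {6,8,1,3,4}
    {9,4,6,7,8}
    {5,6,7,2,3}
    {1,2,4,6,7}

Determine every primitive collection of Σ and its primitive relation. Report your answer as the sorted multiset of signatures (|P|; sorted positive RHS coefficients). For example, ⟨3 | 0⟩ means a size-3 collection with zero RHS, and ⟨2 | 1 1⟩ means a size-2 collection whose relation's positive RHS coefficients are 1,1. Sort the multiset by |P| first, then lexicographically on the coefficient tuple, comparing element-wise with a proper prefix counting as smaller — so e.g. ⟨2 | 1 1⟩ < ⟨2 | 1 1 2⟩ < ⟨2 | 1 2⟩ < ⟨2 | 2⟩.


Primitive collections (10):

  P={0,6}:  v_{0} + v_{6} = 0 — sig = ⟨2 | 0⟩
  P={4,5}:  v_{4} + v_{5} = 0 — sig = ⟨2 | 0⟩
  P={3,9}:  v_{3} + v_{9} = v_{8} — sig = ⟨2 | 1⟩
  P={0,1}:  v_{0} + v_{1} = v_{2} + v_{3} + v_{4} — sig = ⟨2 | 1 1 1⟩
  P={1,5}:  v_{1} + v_{5} = v_{2} + v_{3} + v_{6} — sig = ⟨2 | 1 1 1⟩
  P={2,7,8}:  v_{2} + v_{7} + v_{8} = 0 — sig = ⟨3 | 0⟩
  P={1,7,9}:  v_{1} + v_{7} + v_{9} = v_{4} + v_{6} — sig = ⟨3 | 1 1⟩
  P={1,7,8}:  v_{1} + v_{7} + v_{8} = v_{3} + v_{4} + v_{6} — sig = ⟨3 | 1 1 1⟩
  P={2,3,4,6}:  v_{2} + v_{3} + v_{4} + v_{6} = v_{1} — sig = ⟨4 | 1⟩
  P={2,4,6,8}:  v_{2} + v_{4} + v_{6} + v_{8} = v_{1} + v_{9} — sig = ⟨4 | 1 1⟩

Sorted signature multiset PRS(X):
    |P|=2: 5 collections, coeffs (), (), (1), (1,1,1), (1,1,1)
    |P|=3: 3 collections, coeffs (), (1,1), (1,1,1)
    |P|=4: 2 collections, coeffs (1), (1,1)


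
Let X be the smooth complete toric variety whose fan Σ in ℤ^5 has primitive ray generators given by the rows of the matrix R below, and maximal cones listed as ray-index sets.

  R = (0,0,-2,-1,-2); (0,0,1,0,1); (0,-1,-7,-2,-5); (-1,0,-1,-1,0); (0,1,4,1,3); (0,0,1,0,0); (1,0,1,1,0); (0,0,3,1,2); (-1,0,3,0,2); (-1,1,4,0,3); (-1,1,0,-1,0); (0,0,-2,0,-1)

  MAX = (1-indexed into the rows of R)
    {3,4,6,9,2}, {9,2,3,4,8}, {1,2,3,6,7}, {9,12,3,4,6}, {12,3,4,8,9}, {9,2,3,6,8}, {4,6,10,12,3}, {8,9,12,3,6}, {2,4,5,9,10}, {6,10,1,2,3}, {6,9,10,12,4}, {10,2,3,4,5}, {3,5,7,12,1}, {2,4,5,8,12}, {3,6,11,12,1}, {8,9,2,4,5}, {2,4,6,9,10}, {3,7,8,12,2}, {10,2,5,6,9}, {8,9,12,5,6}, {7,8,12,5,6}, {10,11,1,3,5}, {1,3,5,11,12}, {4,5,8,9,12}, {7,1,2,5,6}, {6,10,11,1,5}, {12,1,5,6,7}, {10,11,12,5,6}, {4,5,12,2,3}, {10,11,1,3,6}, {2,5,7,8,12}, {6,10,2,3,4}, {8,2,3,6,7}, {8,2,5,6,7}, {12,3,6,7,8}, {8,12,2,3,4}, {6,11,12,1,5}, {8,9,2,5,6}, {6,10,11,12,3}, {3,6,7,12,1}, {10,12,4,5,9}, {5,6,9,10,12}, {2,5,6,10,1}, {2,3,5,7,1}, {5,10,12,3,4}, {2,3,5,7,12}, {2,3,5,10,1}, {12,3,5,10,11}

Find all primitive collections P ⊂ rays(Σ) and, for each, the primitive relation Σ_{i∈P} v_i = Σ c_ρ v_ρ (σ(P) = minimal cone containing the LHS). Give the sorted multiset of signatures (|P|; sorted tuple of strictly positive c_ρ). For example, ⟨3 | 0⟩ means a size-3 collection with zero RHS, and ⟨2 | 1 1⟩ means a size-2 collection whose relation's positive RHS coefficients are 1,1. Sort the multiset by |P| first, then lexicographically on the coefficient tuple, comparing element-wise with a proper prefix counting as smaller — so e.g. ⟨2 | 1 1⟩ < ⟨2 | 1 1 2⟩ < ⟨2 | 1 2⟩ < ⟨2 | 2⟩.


23 minimal non-faces of Δ(Σ) (on 12 rays):

  P={4,7}:  v_{4} + v_{7} = 0 ; sig = ⟨2 | 0⟩
  P={1,8}:  v_{1} + v_{8} = v_{6} ; sig = ⟨2 | 1⟩
  P={1,4}:  v_{1} + v_{4} = v_{3} + v_{10} ; sig = ⟨2 | 1 1⟩
  P={7,9}:  v_{7} + v_{9} = v_{6} + v_{8} ; sig = ⟨2 | 1 1⟩
  P={7,10}:  v_{7} + v_{10} = v_{5} + v_{6} ; sig = ⟨2 | 1 1⟩
  P={8,10}:  v_{8} + v_{10} = v_{5} + v_{9} ; sig = ⟨2 | 1 1⟩
  P={2,11}:  v_{2} + v_{11} = v_{3} + v_{5} + v_{10} ; sig = ⟨2 | 1 1 1⟩
  P={8,11}:  v_{8} + v_{11} = v_{6} + v_{10} + v_{12} ; sig = ⟨2 | 1 1 1⟩
  P={7,11}:  v_{7} + v_{11} = v_{1} + v_{5} + v_{6} + v_{12} ; sig = ⟨2 | 1 1 1 1⟩
  P={9,11}:  v_{9} + v_{11} = v_{4} + 2·v_{6} + v_{10} + v_{12} ; sig = ⟨2 | 1 1 1 2⟩
  P={4,11}:  v_{4} + v_{11} = v_{3} + 2·v_{10} + v_{12} ; sig = ⟨2 | 1 1 2⟩
  P={1,9}:  v_{1} + v_{9} = v_{4} + 2·v_{6} ; sig = ⟨2 | 1 2⟩
  P={2,6,12}:  v_{2} + v_{6} + v_{12} = 0 ; sig = ⟨3 | 0⟩
  P={3,5,8}:  v_{3} + v_{5} + v_{8} = 0 ; sig = ⟨3 | 0⟩
  P={1,10,12}:  v_{1} + v_{10} + v_{12} = v_{11} ; sig = ⟨3 | 1⟩
  P={3,5,6}:  v_{3} + v_{5} + v_{6} = v_{1} ; sig = ⟨3 | 1⟩
  P={4,5,6}:  v_{4} + v_{5} + v_{6} = v_{10} ; sig = ⟨3 | 1⟩
  P={4,6,8}:  v_{4} + v_{6} + v_{8} = v_{9} ; sig = ⟨3 | 1⟩
  P={1,2,12}:  v_{1} + v_{2} + v_{12} = v_{3} + v_{5} ; sig = ⟨3 | 1 1⟩
  P={2,9,12}:  v_{2} + v_{9} + v_{12} = v_{4} + v_{8} ; sig = ⟨3 | 1 1⟩
  P={2,10,12}:  v_{2} + v_{10} + v_{12} = v_{4} + v_{5} ; sig = ⟨3 | 1 1⟩
  P={3,5,9}:  v_{3} + v_{5} + v_{9} = v_{4} + v_{6} ; sig = ⟨3 | 1 1⟩
  P={3,9,10}:  v_{3} + v_{9} + v_{10} = 2·v_{4} + 2·v_{6} ; sig = ⟨3 | 2 2⟩

Sorted signature multiset PRS(X):
[⟨2 | 0⟩, ⟨2 | 1⟩, ⟨2 | 1 1⟩, ⟨2 | 1 1⟩, ⟨2 | 1 1⟩, ⟨2 | 1 1⟩, ⟨2 | 1 1 1⟩, ⟨2 | 1 1 1⟩, ⟨2 | 1 1 1 1⟩, ⟨2 | 1 1 1 2⟩, ⟨2 | 1 1 2⟩, ⟨2 | 1 2⟩, ⟨3 | 0⟩, ⟨3 | 0⟩, ⟨3 | 1⟩, ⟨3 | 1⟩, ⟨3 | 1⟩, ⟨3 | 1⟩, ⟨3 | 1 1⟩, ⟨3 | 1 1⟩, ⟨3 | 1 1⟩, ⟨3 | 1 1⟩, ⟨3 | 2 2⟩]


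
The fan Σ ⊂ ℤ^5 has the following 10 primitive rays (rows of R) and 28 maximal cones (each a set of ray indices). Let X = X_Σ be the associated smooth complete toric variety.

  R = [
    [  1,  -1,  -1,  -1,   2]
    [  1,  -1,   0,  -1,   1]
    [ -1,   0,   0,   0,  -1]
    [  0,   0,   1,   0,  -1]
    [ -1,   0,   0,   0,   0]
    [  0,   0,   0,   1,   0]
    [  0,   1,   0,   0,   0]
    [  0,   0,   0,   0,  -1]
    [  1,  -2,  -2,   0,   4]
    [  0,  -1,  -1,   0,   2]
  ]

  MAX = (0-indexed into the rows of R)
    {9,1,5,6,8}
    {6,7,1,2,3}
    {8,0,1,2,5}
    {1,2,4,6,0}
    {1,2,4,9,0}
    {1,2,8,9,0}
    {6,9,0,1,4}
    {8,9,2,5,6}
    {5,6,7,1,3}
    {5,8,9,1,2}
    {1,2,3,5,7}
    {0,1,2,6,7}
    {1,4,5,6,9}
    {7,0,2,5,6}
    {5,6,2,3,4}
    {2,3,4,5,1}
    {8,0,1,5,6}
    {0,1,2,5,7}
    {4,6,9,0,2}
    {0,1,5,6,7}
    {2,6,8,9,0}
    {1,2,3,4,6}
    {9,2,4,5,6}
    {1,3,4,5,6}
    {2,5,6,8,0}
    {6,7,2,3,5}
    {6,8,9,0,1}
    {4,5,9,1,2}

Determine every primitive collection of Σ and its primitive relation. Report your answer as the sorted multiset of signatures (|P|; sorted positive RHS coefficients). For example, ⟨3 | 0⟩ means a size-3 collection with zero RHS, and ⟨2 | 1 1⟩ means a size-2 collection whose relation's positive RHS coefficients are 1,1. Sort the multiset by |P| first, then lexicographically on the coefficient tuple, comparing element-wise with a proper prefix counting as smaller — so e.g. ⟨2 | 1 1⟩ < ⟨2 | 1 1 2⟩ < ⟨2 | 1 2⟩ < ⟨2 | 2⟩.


The 12 primitive collections of Σ (r=10, n=5):

  P={0,3}:  v_{0} + v_{3} = v_{1}  →  sig = ⟨2 | 1⟩
  P={4,7}:  v_{4} + v_{7} = v_{2}  →  sig = ⟨2 | 1⟩
  P={3,8}:  v_{3} + v_{8} = v_{1} + v_{5} + v_{9}  →  sig = ⟨2 | 1 1 1⟩
  P={3,9}:  v_{3} + v_{9} = v_{1} + v_{4} + v_{5}  →  sig = ⟨2 | 1 1 1⟩
  P={7,9}:  v_{7} + v_{9} = v_{0} + v_{2} + v_{5}  →  sig = ⟨2 | 1 1 1⟩
  P={7,8}:  v_{7} + v_{8} = 2·v_{0} + v_{2} + 2·v_{5}  →  sig = ⟨2 | 1 2 2⟩
  P={4,8}:  v_{4} + v_{8} = 2·v_{9}  →  sig = ⟨2 | 2⟩
  P={0,4,5}:  v_{0} + v_{4} + v_{5} = v_{9}  →  sig = ⟨3 | 1⟩
  P={0,5,9}:  v_{0} + v_{5} + v_{9} = v_{8}  →  sig = ⟨3 | 1⟩
  P={1,2,5,6}:  v_{1} + v_{2} + v_{5} + v_{6} = 0  →  sig = ⟨4 | 0⟩
  P={1,2,6,8}:  v_{1} + v_{2} + v_{6} + v_{8} = v_{0} + v_{9}  →  sig = ⟨4 | 1 1⟩
  P={1,2,6,9}:  v_{1} + v_{2} + v_{6} + v_{9} = v_{0} + v_{4}  →  sig = ⟨4 | 1 1⟩

Signatures (|P|; sorted positive RHS coefficients), sorted:
    |P|=2: 7 collections, coeffs (1), (1), (1,1,1), (1,1,1), (1,1,1), (1,2,2), (2)
    |P|=3: 2 collections, coeffs (1), (1)
    |P|=4: 3 collections, coeffs (), (1,1), (1,1)


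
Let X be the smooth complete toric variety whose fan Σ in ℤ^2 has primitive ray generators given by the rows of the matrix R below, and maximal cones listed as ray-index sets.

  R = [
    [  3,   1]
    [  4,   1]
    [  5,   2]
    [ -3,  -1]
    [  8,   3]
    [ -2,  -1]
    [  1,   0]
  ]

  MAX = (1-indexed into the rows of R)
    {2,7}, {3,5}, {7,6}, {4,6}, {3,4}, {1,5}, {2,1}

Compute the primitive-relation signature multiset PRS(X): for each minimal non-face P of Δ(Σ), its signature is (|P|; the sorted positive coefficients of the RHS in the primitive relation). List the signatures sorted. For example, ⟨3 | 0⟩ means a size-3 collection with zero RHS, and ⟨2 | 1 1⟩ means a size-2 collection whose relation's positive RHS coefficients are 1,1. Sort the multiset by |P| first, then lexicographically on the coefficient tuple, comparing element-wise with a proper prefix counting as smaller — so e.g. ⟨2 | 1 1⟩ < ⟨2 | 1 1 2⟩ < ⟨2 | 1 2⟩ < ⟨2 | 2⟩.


The 14 primitive collections of Σ (r=7, n=2):

  P = {1,4}:  v_{1} + v_{4} = 0 ; sig = ⟨2 | 0⟩
  P = {1,3}:  v_{1} + v_{3} = v_{5} ; sig = ⟨2 | 1⟩
  P = {1,6}:  v_{1} + v_{6} = v_{7} ; sig = ⟨2 | 1⟩
  P = {1,7}:  v_{1} + v_{7} = v_{2} ; sig = ⟨2 | 1⟩
  P = {2,4}:  v_{2} + v_{4} = v_{7} ; sig = ⟨2 | 1⟩
  P = {3,6}:  v_{3} + v_{6} = v_{1} ; sig = ⟨2 | 1⟩
  P = {4,5}:  v_{4} + v_{5} = v_{3} ; sig = ⟨2 | 1⟩
  P = {4,7}:  v_{4} + v_{7} = v_{6} ; sig = ⟨2 | 1⟩
  P = {2,6}:  v_{2} + v_{6} = 2·v_{7} ; sig = ⟨2 | 2⟩
  P = {3,7}:  v_{3} + v_{7} = 2·v_{1} ; sig = ⟨2 | 2⟩
  P = {5,6}:  v_{5} + v_{6} = 2·v_{1} ; sig = ⟨2 | 2⟩
  P = {2,3}:  v_{2} + v_{3} = 3·v_{1} ; sig = ⟨2 | 3⟩
  P = {5,7}:  v_{5} + v_{7} = 3·v_{1} ; sig = ⟨2 | 3⟩
  P = {2,5}:  v_{2} + v_{5} = 4·v_{1} ; sig = ⟨2 | 4⟩

Signatures (|P|; sorted positive RHS coefficients), sorted:
    |P|=2: 14 collections, coeffs (), (1), (1), (1), (1), (1), (1), (1), (2), (2), (2), (3), (3), (4)


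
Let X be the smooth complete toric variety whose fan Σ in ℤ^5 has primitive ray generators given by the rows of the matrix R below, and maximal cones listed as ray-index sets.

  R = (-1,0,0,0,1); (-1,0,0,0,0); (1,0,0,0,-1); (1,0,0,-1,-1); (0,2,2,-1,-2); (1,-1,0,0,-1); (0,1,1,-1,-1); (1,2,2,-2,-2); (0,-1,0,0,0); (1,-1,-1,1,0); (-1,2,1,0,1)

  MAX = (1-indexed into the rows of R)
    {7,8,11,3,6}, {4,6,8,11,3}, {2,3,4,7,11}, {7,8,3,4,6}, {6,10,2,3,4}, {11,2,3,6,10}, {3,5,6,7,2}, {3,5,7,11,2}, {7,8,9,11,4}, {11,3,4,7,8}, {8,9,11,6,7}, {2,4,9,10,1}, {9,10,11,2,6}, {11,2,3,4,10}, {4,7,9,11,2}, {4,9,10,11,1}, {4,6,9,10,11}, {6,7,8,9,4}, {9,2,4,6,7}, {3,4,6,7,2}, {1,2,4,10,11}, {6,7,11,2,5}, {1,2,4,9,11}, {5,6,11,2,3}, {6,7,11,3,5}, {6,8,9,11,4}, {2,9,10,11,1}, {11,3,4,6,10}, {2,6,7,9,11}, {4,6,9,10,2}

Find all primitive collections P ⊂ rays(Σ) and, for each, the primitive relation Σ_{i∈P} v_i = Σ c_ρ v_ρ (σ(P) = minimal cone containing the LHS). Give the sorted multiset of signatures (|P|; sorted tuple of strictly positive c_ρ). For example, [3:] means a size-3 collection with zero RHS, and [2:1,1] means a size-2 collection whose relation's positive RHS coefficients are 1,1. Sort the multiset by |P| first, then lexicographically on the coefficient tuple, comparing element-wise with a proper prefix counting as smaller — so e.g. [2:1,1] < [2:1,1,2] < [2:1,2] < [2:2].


17 minimal non-faces of Δ(Σ) (on 11 rays):

  {1,3}:  v_{1} + v_{3} = 0 ; sig = [2:]
  {1,6}:  v_{1} + v_{6} = v_{9} ; sig = [2:1]
  {3,9}:  v_{3} + v_{9} = v_{6} ; sig = [2:1]
  {7,10}:  v_{7} + v_{10} = v_{3} ; sig = [2:1]
  {1,5}:  v_{1} + v_{5} = v_{2} + v_{6} + v_{7} + v_{11} ; sig = [2:1,1,1,1]
  {1,7}:  v_{1} + v_{7} = v_{2} + v_{4} + v_{9} + v_{11} ; sig = [2:1,1,1,1]
  {1,8}:  v_{1} + v_{8} = v_{4} + v_{7} + v_{9} + v_{11} ; sig = [2:1,1,1,1]
  {8,10}:  v_{8} + v_{10} = v_{3} + v_{4} + v_{6} + v_{11} ; sig = [2:1,1,1,1]
  {5,9}:  v_{5} + v_{9} = v_{2} + 2·v_{6} + v_{7} + v_{11} ; sig = [2:1,1,1,2]
  {5,10}:  v_{5} + v_{10} = v_{2} + 2·v_{3} + v_{6} + v_{11} ; sig = [2:1,1,1,2]
  {5,8}:  v_{5} + v_{8} = v_{3} + v_{6} + 3·v_{7} + v_{11} ; sig = [2:1,1,1,3]
  {4,5}:  v_{4} + v_{5} = v_{3} + 2·v_{7} ; sig = [2:1,2]
  {2,8}:  v_{2} + v_{8} = 2·v_{7} ; sig = [2:2]
  {2,4,6,11}:  v_{2} + v_{4} + v_{6} + v_{11} = v_{7} ; sig = [4:1]
  {4,6,7,11}:  v_{4} + v_{6} + v_{7} + v_{11} = v_{8} ; sig = [4:1]
  {2,4,9,10,11}:  v_{2} + v_{4} + v_{9} + v_{10} + v_{11} = 0 ; sig = [5:]
  {2,3,6,7,11}:  v_{2} + v_{3} + v_{6} + v_{7} + v_{11} = v_{5} ; sig = [5:1]

Sorted signature multiset PRS(X):
    [2:]
    [2:1]
    [2:1]
    [2:1]
    [2:1,1,1,1]
    [2:1,1,1,1]
    [2:1,1,1,1]
    [2:1,1,1,1]
    [2:1,1,1,2]
    [2:1,1,1,2]
    [2:1,1,1,3]
    [2:1,2]
    [2:2]
    [4:1]
    [4:1]
    [5:]
    [5:1]


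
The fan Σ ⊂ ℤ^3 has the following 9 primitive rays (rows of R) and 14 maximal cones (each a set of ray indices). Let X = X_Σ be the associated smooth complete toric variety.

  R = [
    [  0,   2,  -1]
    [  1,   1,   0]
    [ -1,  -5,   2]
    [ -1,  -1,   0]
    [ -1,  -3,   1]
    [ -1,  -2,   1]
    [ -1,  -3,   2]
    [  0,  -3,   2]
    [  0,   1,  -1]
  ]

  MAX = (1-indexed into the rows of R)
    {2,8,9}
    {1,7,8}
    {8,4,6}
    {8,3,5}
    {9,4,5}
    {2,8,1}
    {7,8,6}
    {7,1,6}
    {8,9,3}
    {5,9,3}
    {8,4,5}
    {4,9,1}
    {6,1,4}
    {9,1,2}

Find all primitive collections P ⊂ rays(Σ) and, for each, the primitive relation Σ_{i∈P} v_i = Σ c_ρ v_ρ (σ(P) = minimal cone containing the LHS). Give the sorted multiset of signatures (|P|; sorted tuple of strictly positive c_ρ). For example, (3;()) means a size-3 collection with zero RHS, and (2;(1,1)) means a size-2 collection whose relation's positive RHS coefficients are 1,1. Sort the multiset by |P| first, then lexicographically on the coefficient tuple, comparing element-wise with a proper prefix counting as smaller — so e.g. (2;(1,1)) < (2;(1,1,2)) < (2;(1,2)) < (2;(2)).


Δ(Σ) — 9 vertices, 20 min non-faces:

  {2,4}:  v_{2} + v_{4} = 0  so sig = (2;())
  {1,3}:  v_{1} + v_{3} = v_{5}  so sig = (2;(1))
  {1,5}:  v_{1} + v_{5} = v_{4}  so sig = (2;(1))
  {6,9}:  v_{6} + v_{9} = v_{4}  so sig = (2;(1))
  {7,9}:  v_{7} + v_{9} = v_{6}  so sig = (2;(1))
  {2,5}:  v_{2} + v_{5} = v_{8} + v_{9}  so sig = (2;(1,1))
  {2,6}:  v_{2} + v_{6} = v_{1} + v_{8}  so sig = (2;(1,1))
  {3,6}:  v_{3} + v_{6} = v_{4} + v_{5} + v_{8}  so sig = (2;(1,1,1))
  {5,7}:  v_{5} + v_{7} = v_{4} + v_{6} + v_{8}  so sig = (2;(1,1,1))
  {5,6}:  v_{5} + v_{6} = 2·v_{4} + v_{8}  so sig = (2;(1,2))
  {3,4}:  v_{3} + v_{4} = 2·v_{5}  so sig = (2;(2))
  {4,7}:  v_{4} + v_{7} = 2·v_{6}  so sig = (2;(2))
  {2,3}:  v_{2} + v_{3} = 2·v_{8} + 2·v_{9}  so sig = (2;(2,2))
  {2,7}:  v_{2} + v_{7} = 2·v_{1} + 2·v_{8}  so sig = (2;(2,2))
  {3,7}:  v_{3} + v_{7} = 2·v_{4} + 2·v_{8}  so sig = (2;(2,2))
  {1,8,9}:  v_{1} + v_{8} + v_{9} = 0  so sig = (3;())
  {1,4,8}:  v_{1} + v_{4} + v_{8} = v_{6}  so sig = (3;(1))
  {1,6,8}:  v_{1} + v_{6} + v_{8} = v_{7}  so sig = (3;(1))
  {4,8,9}:  v_{4} + v_{8} + v_{9} = v_{5}  so sig = (3;(1))
  {5,8,9}:  v_{5} + v_{8} + v_{9} = v_{3}  so sig = (3;(1))

so the primitive-relation signature multiset is
[(2;()), (2;(1)), (2;(1)), (2;(1)), (2;(1)), (2;(1,1)), (2;(1,1)), (2;(1,1,1)), (2;(1,1,1)), (2;(1,2)), (2;(2)), (2;(2)), (2;(2,2)), (2;(2,2)), (2;(2,2)), (3;()), (3;(1)), (3;(1)), (3;(1)), (3;(1))]


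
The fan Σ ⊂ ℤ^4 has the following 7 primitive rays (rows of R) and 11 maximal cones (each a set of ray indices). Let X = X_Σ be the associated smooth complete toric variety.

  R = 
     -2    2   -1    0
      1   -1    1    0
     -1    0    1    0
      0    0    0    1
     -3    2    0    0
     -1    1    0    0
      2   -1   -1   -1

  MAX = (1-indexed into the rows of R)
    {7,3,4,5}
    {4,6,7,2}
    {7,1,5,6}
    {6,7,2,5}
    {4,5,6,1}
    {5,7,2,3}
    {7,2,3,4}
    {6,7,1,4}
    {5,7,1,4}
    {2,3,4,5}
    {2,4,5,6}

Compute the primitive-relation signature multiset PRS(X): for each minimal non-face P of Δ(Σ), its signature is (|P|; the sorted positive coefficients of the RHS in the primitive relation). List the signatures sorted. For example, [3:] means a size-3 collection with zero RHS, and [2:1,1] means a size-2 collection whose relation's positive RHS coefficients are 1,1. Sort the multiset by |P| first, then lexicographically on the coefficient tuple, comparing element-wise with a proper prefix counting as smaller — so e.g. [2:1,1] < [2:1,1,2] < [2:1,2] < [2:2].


|primitive collections| = 5. Relations:

  {1,2}:  v_{1} + v_{2} = v_{6}  ⇒ sig = [2:1]
  {1,3}:  v_{1} + v_{3} = v_{5}  ⇒ sig = [2:1]
  {3,6}:  v_{3} + v_{6} = v_{2} + v_{5}  ⇒ sig = [2:1,1]
  {2,4,5,7}:  v_{2} + v_{4} + v_{5} + v_{7} = 0  ⇒ sig = [4:]
  {4,5,6,7}:  v_{4} + v_{5} + v_{6} + v_{7} = v_{1}  ⇒ sig = [4:1]

Hence PRS(X_Σ) =
    [2:1]
    [2:1]
    [2:1,1]
    [4:]
    [4:1]


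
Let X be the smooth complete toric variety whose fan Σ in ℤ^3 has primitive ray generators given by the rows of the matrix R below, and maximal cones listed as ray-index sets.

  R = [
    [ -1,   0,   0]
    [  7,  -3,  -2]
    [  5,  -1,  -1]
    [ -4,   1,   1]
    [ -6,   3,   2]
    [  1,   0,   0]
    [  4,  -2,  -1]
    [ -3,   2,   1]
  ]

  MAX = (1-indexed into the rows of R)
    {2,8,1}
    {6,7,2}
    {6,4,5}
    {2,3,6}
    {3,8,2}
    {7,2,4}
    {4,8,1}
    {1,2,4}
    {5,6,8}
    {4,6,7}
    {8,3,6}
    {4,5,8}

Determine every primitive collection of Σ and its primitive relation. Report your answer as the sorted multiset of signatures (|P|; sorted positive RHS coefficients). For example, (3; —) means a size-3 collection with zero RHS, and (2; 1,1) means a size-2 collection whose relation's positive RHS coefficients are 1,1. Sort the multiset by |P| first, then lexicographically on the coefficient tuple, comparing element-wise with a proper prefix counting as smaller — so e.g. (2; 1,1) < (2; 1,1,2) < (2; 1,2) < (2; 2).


14 minimal non-faces of Δ(Σ) (on 8 rays):

  P={1,6}:  v_{1} + v_{6} = 0  so sig = (2; —)
  P={2,5}:  v_{2} + v_{5} = v_{6}  so sig = (2; 1)
  P={3,4}:  v_{3} + v_{4} = v_{6}  so sig = (2; 1)
  P={7,8}:  v_{7} + v_{8} = v_{6}  so sig = (2; 1)
  P={1,3}:  v_{1} + v_{3} = v_{2} + v_{8}  so sig = (2; 1,1)
  P={1,5}:  v_{1} + v_{5} = v_{4} + v_{8}  so sig = (2; 1,1)
  P={1,7}:  v_{1} + v_{7} = v_{2} + v_{4}  so sig = (2; 1,1)
  P={3,5}:  v_{3} + v_{5} = 2·v_{6} + v_{8}  so sig = (2; 1,2)
  P={3,7}:  v_{3} + v_{7} = v_{2} + 2·v_{6}  so sig = (2; 1,2)
  P={5,7}:  v_{5} + v_{7} = v_{4} + 2·v_{6}  so sig = (2; 1,2)
  P={2,4,8}:  v_{2} + v_{4} + v_{8} = 0  so sig = (3; —)
  P={2,4,6}:  v_{2} + v_{4} + v_{6} = v_{7}  so sig = (3; 1)
  P={2,6,8}:  v_{2} + v_{6} + v_{8} = v_{3}  so sig = (3; 1)
  P={4,6,8}:  v_{4} + v_{6} + v_{8} = v_{5}  so sig = (3; 1)

Signatures (|P|; sorted positive RHS coefficients), sorted:
{ (2; —),  (2; 1) ×3,  (2; 1,1) ×3,  (2; 1,2) ×3,  (3; —),  (3; 1) ×3 }


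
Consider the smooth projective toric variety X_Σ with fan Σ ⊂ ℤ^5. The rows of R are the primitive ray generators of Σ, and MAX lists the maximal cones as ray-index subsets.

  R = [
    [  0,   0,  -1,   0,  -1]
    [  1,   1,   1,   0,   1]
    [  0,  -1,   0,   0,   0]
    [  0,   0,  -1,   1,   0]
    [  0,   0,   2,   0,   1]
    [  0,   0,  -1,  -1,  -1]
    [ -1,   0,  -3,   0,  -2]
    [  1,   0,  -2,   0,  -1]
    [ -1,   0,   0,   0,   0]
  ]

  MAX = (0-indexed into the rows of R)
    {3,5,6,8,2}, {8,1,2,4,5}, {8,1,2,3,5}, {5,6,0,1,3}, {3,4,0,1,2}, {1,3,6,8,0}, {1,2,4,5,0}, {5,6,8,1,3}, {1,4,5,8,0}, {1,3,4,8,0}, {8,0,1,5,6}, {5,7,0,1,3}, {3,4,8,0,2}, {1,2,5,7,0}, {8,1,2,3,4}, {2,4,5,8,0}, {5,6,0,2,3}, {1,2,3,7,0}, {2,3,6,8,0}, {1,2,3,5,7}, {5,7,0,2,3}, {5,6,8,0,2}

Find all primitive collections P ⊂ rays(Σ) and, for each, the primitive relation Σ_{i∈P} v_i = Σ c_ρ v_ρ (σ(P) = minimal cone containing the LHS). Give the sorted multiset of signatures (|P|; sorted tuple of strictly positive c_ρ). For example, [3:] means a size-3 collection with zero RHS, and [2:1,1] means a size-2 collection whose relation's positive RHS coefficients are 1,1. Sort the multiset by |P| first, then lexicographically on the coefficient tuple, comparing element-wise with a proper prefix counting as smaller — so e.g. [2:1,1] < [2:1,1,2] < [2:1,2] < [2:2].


Minimal non-faces — 9 found among 9 rays, 22 max cones:

  • {4,6}:  v_{4} + v_{6} = v_{0} + v_{8} — sig = [2:1,1]
  • {7,8}:  v_{7} + v_{8} = v_{3} + v_{5} — sig = [2:1,1]
  • {4,7}:  v_{4} + v_{7} = v_{0} + v_{1} + v_{2} — sig = [2:1,1,1]
  • {6,7}:  v_{6} + v_{7} = v_{0} + 2·v_{3} + 2·v_{5} — sig = [2:1,2,2]
  • {3,4,5}:  v_{3} + v_{4} + v_{5} = 0 — sig = [3:]
  • {1,2,6}:  v_{1} + v_{2} + v_{6} = v_{3} + v_{5} — sig = [3:1,1]
  • {0,1,2,8}:  v_{0} + v_{1} + v_{2} + v_{8} = 0 — sig = [4:]
  • {0,3,5,8}:  v_{0} + v_{3} + v_{5} + v_{8} = v_{6} — sig = [4:1]
  • {0,1,2,3,5}:  v_{0} + v_{1} + v_{2} + v_{3} + v_{5} = v_{7} — sig = [5:1]

Hence PRS(X_Σ) =
    [2:1,1]
    [2:1,1]
    [2:1,1,1]
    [2:1,2,2]
    [3:]
    [3:1,1]
    [4:]
    [4:1]
    [5:1]


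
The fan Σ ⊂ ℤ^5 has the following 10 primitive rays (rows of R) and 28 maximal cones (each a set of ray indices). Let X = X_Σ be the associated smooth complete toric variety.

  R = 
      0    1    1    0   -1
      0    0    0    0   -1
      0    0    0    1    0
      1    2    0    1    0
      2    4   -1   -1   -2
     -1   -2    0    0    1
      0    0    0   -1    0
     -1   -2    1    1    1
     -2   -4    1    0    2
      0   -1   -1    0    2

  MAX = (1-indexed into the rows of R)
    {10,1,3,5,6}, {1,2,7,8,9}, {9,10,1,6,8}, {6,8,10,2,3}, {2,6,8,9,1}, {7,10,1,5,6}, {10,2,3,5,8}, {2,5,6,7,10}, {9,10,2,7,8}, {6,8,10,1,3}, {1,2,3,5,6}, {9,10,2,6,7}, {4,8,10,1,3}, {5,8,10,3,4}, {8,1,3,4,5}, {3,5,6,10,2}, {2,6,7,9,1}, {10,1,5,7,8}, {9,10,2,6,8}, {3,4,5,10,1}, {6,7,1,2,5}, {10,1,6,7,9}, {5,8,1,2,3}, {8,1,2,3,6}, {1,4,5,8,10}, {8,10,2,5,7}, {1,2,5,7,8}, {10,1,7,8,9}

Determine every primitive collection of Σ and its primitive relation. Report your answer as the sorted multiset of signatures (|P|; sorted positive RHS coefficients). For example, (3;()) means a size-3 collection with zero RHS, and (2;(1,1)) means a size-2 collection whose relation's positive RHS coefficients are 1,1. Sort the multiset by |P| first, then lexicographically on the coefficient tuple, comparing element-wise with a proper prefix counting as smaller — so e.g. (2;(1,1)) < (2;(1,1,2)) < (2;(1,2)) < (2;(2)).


Primitive collections (11):

  P = {3,7}:  v_{3} + v_{7} = 0  ⇒ sig = (2;())
  P = {5,9}:  v_{5} + v_{9} = v_{7}  ⇒ sig = (2;(1))
  P = {3,9}:  v_{3} + v_{9} = v_{6} + v_{8}  ⇒ sig = (2;(1,1))
  P = {2,4}:  v_{2} + v_{4} = v_{3} + v_{5} + v_{8}  ⇒ sig = (2;(1,1,1))
  P = {4,6}:  v_{4} + v_{6} = v_{1} + v_{3} + v_{10}  ⇒ sig = (2;(1,1,1))
  P = {4,9}:  v_{4} + v_{9} = v_{1} + v_{8} + v_{10}  ⇒ sig = (2;(1,1,1))
  P = {4,7}:  v_{4} + v_{7} = v_{1} + v_{5} + v_{8} + v_{10}  ⇒ sig = (2;(1,1,1,1))
  P = {1,2,10}:  v_{1} + v_{2} + v_{10} = 0  ⇒ sig = (3;())
  P = {5,6,8}:  v_{5} + v_{6} + v_{8} = 0  ⇒ sig = (3;())
  P = {6,7,8}:  v_{6} + v_{7} + v_{8} = v_{9}  ⇒ sig = (3;(1))
  P = {1,3,5,8,10}:  v_{1} + v_{3} + v_{5} + v_{8} + v_{10} = v_{4}  ⇒ sig = (5;(1))

Sorted signature multiset PRS(X):
[(2;()), (2;(1)), (2;(1,1)), (2;(1,1,1)), (2;(1,1,1)), (2;(1,1,1)), (2;(1,1,1,1)), (3;()), (3;()), (3;(1)), (5;(1))]


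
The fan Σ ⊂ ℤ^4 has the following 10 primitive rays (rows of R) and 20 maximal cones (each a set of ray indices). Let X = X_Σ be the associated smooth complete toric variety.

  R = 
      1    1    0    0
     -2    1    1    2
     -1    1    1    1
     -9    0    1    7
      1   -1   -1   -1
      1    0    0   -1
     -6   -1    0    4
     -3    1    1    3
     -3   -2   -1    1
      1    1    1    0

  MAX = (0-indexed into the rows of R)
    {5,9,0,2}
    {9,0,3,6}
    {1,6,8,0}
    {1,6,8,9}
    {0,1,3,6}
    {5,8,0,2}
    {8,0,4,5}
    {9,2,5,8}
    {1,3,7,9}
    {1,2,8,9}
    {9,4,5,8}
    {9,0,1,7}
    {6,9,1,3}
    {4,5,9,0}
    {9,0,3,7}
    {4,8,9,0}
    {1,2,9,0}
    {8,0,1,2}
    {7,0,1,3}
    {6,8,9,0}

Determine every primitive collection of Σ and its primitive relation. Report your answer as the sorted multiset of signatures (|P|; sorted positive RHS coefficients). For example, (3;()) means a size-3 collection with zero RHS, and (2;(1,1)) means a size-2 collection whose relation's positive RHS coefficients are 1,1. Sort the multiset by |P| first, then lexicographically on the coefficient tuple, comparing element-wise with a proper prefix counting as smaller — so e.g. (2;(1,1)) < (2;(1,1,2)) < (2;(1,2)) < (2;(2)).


The 20 primitive collections of Σ (r=10, n=4):

  P={2,4}:  v_{2} + v_{4} = 0 ; sig = (2;())
  P={1,5}:  v_{1} + v_{5} = v_{2} ; sig = (2;(1))
  P={5,7}:  v_{5} + v_{7} = v_{1} ; sig = (2;(1))
  P={6,7}:  v_{6} + v_{7} = v_{3} ; sig = (2;(1))
  P={7,8}:  v_{7} + v_{8} = v_{6} ; sig = (2;(1))
  P={3,5}:  v_{3} + v_{5} = v_{1} + v_{6} ; sig = (2;(1,1))
  P={5,6}:  v_{5} + v_{6} = v_{1} + v_{8} ; sig = (2;(1,1))
  P={1,4}:  v_{1} + v_{4} = v_{0} + v_{8} + v_{9} ; sig = (2;(1,1,1))
  P={2,3}:  v_{2} + v_{3} = 2·v_{1} + v_{6} ; sig = (2;(1,2))
  P={2,6}:  v_{2} + v_{6} = 2·v_{1} + v_{8} ; sig = (2;(1,2))
  P={3,4}:  v_{3} + v_{4} = 2·v_{0} + v_{6} + 2·v_{8} + 2·v_{9} ; sig = (2;(1,2,2,2))
  P={2,7}:  v_{2} + v_{7} = 2·v_{1} ; sig = (2;(2))
  P={3,8}:  v_{3} + v_{8} = 2·v_{6} ; sig = (2;(2))
  P={4,7}:  v_{4} + v_{7} = 2·v_{0} + 2·v_{8} + 2·v_{9} ; sig = (2;(2,2,2))
  P={4,6}:  v_{4} + v_{6} = 2·v_{0} + 3·v_{8} + 2·v_{9} ; sig = (2;(2,2,3))
  P={0,5,8,9}:  v_{0} + v_{5} + v_{8} + v_{9} = 0 ; sig = (4;())
  P={0,1,8,9}:  v_{0} + v_{1} + v_{8} + v_{9} = v_{7} ; sig = (4;(1))
  P={0,2,8,9}:  v_{0} + v_{2} + v_{8} + v_{9} = v_{1} ; sig = (4;(1))
  P={0,1,6,9}:  v_{0} + v_{1} + v_{6} + v_{9} = 2·v_{7} ; sig = (4;(2))
  P={0,1,3,9}:  v_{0} + v_{1} + v_{3} + v_{9} = 3·v_{7} ; sig = (4;(3))

Hence PRS(X_Σ) =
    |P|=2: 15 collections, coeffs (), (1), (1), (1), (1), (1,1), (1,1), (1,1,1), (1,2), (1,2), (1,2,2,2), (2), (2), (2,2,2), (2,2,3)
    |P|=4: 5 collections, coeffs (), (1), (1), (2), (3)


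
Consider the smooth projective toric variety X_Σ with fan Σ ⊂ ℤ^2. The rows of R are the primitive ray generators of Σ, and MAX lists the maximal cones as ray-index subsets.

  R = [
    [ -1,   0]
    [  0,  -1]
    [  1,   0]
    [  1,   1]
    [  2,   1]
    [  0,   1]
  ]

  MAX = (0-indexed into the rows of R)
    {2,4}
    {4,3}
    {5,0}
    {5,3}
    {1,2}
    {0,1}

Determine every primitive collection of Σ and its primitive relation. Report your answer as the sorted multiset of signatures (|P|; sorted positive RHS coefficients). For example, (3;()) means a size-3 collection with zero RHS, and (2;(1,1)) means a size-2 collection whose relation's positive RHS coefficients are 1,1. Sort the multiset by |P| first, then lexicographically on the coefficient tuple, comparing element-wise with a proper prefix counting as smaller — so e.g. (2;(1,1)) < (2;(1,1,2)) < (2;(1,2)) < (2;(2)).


9 minimal non-faces of Δ(Σ) (on 6 rays):

  {0,2}:  v_{0} + v_{2} = 0  so sig = (2;())
  {1,5}:  v_{1} + v_{5} = 0  so sig = (2;())
  {0,3}:  v_{0} + v_{3} = v_{5}  so sig = (2;(1))
  {0,4}:  v_{0} + v_{4} = v_{3}  so sig = (2;(1))
  {1,3}:  v_{1} + v_{3} = v_{2}  so sig = (2;(1))
  {2,3}:  v_{2} + v_{3} = v_{4}  so sig = (2;(1))
  {2,5}:  v_{2} + v_{5} = v_{3}  so sig = (2;(1))
  {1,4}:  v_{1} + v_{4} = 2·v_{2}  so sig = (2;(2))
  {4,5}:  v_{4} + v_{5} = 2·v_{3}  so sig = (2;(2))

Signatures (|P|; sorted positive RHS coefficients), sorted:
[(2;()), (2;()), (2;(1)), (2;(1)), (2;(1)), (2;(1)), (2;(1)), (2;(2)), (2;(2))]


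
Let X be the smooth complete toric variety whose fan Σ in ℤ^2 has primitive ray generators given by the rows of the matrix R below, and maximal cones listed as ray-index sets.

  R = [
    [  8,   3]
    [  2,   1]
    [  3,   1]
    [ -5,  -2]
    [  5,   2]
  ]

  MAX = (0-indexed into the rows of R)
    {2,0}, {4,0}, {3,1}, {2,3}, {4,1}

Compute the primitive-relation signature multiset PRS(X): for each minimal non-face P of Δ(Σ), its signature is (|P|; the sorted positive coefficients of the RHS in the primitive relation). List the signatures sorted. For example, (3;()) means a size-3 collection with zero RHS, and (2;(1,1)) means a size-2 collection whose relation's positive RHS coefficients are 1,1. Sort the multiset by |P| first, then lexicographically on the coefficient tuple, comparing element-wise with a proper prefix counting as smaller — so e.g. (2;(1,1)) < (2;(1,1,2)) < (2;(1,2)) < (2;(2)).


Primitive collections (5):

  {3,4}:  v_{3} + v_{4} = 0 — sig = (2;())
  {0,3}:  v_{0} + v_{3} = v_{2} — sig = (2;(1))
  {1,2}:  v_{1} + v_{2} = v_{4} — sig = (2;(1))
  {2,4}:  v_{2} + v_{4} = v_{0} — sig = (2;(1))
  {0,1}:  v_{0} + v_{1} = 2·v_{4} — sig = (2;(2))

so the primitive-relation signature multiset is
    (2;())
    (2;(1))
    (2;(1))
    (2;(1))
    (2;(2))


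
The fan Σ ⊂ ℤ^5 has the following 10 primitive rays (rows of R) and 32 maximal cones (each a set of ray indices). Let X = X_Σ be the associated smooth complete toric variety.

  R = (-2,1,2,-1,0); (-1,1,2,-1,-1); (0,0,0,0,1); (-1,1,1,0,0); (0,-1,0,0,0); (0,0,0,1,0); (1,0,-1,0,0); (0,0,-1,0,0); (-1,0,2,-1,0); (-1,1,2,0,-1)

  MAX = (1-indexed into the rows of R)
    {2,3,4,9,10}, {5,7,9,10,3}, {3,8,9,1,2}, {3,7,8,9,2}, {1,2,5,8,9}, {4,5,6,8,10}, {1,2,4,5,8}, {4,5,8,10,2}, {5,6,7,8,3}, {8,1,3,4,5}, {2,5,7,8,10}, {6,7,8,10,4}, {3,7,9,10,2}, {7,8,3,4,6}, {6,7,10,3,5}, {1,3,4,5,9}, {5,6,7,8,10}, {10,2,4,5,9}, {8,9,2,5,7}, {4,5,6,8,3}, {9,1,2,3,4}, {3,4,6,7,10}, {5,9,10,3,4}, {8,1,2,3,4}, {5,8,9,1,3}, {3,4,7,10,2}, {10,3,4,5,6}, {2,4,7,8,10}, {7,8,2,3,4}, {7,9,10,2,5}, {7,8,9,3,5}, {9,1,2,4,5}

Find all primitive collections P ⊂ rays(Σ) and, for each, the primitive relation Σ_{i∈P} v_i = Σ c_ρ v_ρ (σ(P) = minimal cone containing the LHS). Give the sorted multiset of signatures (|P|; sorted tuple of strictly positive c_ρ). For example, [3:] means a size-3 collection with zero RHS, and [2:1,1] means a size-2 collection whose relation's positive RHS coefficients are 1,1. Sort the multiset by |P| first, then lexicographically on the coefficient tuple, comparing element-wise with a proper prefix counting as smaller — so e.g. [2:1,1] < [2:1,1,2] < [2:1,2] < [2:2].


|primitive collections| = 11. Relations:

  P={2,6}:  v_{2} + v_{6} = v_{10} ; sig = [2:1]
  P={1,7}:  v_{1} + v_{7} = v_{2} + v_{3} + v_{8} ; sig = [2:1,1,1]
  P={6,9}:  v_{6} + v_{9} = v_{3} + v_{5} + v_{10} ; sig = [2:1,1,1]
  P={1,10}:  v_{1} + v_{10} = v_{2} + 2·v_{4} + v_{5} ; sig = [2:1,1,2]
  P={1,6}:  v_{1} + v_{6} = 2·v_{4} + v_{5} ; sig = [2:1,2]
  P={4,5,7}:  v_{4} + v_{5} + v_{7} = 0 ; sig = [3:]
  P={2,3,5}:  v_{2} + v_{3} + v_{5} = v_{9} ; sig = [3:1]
  P={3,8,10}:  v_{3} + v_{8} + v_{10} = v_{4} ; sig = [3:1]
  P={4,8,9}:  v_{4} + v_{8} + v_{9} = v_{1} ; sig = [3:1]
  P={4,7,9}:  v_{4} + v_{7} + v_{9} = v_{2} + v_{3} ; sig = [3:1,1]
  P={8,9,10}:  v_{8} + v_{9} + v_{10} = v_{2} + v_{4} + v_{5} ; sig = [3:1,1,1]

Hence PRS(X_Σ) =
{ [2:1],  [2:1,1,1] ×2,  [2:1,1,2],  [2:1,2],  [3:],  [3:1] ×3,  [3:1,1],  [3:1,1,1] }


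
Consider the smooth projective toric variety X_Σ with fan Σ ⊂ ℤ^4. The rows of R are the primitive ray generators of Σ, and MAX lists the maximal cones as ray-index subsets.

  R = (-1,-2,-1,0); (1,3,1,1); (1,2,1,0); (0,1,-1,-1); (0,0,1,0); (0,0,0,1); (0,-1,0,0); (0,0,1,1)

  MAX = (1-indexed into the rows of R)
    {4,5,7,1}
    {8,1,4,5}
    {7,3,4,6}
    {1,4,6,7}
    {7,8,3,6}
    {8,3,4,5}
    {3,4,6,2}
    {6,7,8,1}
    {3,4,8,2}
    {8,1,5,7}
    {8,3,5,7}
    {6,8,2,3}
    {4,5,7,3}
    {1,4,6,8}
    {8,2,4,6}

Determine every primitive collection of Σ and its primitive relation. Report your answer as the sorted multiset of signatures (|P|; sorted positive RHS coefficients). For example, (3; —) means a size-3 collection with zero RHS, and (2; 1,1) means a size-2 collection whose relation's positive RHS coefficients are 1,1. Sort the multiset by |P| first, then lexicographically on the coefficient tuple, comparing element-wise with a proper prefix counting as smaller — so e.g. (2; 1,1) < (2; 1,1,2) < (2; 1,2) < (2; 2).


|primitive collections| = 7. Relations:

  • {1,3}:  v_{1} + v_{3} = 0  ⇒ sig = (2; —)
  • {5,6}:  v_{5} + v_{6} = v_{8}  ⇒ sig = (2; 1)
  • {2,7}:  v_{2} + v_{7} = v_{3} + v_{6}  ⇒ sig = (2; 1,1)
  • {1,2}:  v_{1} + v_{2} = v_{4} + v_{6} + v_{8}  ⇒ sig = (2; 1,1,1)
  • {2,5}:  v_{2} + v_{5} = v_{3} + v_{4} + 2·v_{8}  ⇒ sig = (2; 1,1,2)
  • {4,7,8}:  v_{4} + v_{7} + v_{8} = 0  ⇒ sig = (3; —)
  • {3,4,6,8}:  v_{3} + v_{4} + v_{6} + v_{8} = v_{2}  ⇒ sig = (4; 1)

Signatures (|P|; sorted positive RHS coefficients), sorted:
{ (2; —),  (2; 1),  (2; 1,1),  (2; 1,1,1),  (2; 1,1,2),  (3; —),  (4; 1) }


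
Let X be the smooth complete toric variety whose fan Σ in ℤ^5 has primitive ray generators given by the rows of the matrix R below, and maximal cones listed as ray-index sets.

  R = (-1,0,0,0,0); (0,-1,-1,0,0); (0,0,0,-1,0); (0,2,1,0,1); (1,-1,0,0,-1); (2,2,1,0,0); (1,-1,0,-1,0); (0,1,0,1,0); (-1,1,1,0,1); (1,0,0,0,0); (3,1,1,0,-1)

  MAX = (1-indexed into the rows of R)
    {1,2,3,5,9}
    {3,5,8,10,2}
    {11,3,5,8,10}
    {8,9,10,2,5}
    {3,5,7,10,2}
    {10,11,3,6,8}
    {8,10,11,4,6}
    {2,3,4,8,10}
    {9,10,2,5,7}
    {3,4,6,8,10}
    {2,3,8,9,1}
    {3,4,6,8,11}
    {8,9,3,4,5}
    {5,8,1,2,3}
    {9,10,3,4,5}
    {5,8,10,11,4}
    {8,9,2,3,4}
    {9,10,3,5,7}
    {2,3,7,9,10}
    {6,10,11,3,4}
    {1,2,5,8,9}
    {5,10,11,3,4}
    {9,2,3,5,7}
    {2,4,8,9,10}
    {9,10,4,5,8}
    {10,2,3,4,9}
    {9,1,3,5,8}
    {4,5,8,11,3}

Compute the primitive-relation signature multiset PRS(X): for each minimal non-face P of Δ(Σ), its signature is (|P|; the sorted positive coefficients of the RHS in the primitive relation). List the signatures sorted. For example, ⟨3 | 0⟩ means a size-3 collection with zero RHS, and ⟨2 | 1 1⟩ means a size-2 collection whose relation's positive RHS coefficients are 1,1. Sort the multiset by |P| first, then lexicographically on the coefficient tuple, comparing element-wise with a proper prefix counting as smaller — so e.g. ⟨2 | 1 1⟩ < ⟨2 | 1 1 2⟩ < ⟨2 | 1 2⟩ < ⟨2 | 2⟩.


Primitive collections (20):

  P = {1,10}:  v_{1} + v_{10} = 0  ⟹  sig = ⟨2 | 0⟩
  P = {5,6}:  v_{5} + v_{6} = v_{11}  ⟹  sig = ⟨2 | 1⟩
  P = {7,8}:  v_{7} + v_{8} = v_{10}  ⟹  sig = ⟨2 | 1⟩
  P = {1,4}:  v_{1} + v_{4} = v_{3} + v_{8} + v_{9}  ⟹  sig = ⟨2 | 1 1 1⟩
  P = {1,6}:  v_{1} + v_{6} = v_{3} + v_{4} + v_{5} + v_{8}  ⟹  sig = ⟨2 | 1 1 1 1⟩
  P = {1,7}:  v_{1} + v_{7} = v_{2} + v_{3} + v_{5} + v_{9}  ⟹  sig = ⟨2 | 1 1 1 1⟩
  P = {1,11}:  v_{1} + v_{11} = v_{3} + v_{4} + 2·v_{5} + v_{8}  ⟹  sig = ⟨2 | 1 1 1 2⟩
  P = {2,11}:  v_{2} + v_{11} = v_{3} + v_{5} + v_{8} + 2·v_{10}  ⟹  sig = ⟨2 | 1 1 1 2⟩
  P = {6,7}:  v_{6} + v_{7} = v_{3} + v_{4} + v_{5} + 2·v_{10}  ⟹  sig = ⟨2 | 1 1 1 2⟩
  P = {2,6}:  v_{2} + v_{6} = v_{3} + v_{8} + 2·v_{10}  ⟹  sig = ⟨2 | 1 1 2⟩
  P = {4,7}:  v_{4} + v_{7} = v_{3} + v_{9} + 2·v_{10}  ⟹  sig = ⟨2 | 1 1 2⟩
  P = {7,11}:  v_{7} + v_{11} = v_{3} + v_{4} + 2·v_{5} + 2·v_{10}  ⟹  sig = ⟨2 | 1 1 2 2⟩
  P = {6,9}:  v_{6} + v_{9} = 2·v_{4} + v_{5}  ⟹  sig = ⟨2 | 1 2⟩
  P = {9,11}:  v_{9} + v_{11} = 2·v_{4} + 2·v_{5}  ⟹  sig = ⟨2 | 2 2⟩
  P = {2,4,5}:  v_{2} + v_{4} + v_{5} = v_{10}  ⟹  sig = ⟨3 | 1⟩
  P = {3,8,9,10}:  v_{3} + v_{8} + v_{9} + v_{10} = v_{4}  ⟹  sig = ⟨4 | 1⟩
  P = {2,3,5,8,9}:  v_{2} + v_{3} + v_{5} + v_{8} + v_{9} = 0  ⟹  sig = ⟨5 | 0⟩
  P = {2,3,5,9,10}:  v_{2} + v_{3} + v_{5} + v_{9} + v_{10} = v_{7}  ⟹  sig = ⟨5 | 1⟩
  P = {3,4,5,8,10}:  v_{3} + v_{4} + v_{5} + v_{8} + v_{10} = v_{6}  ⟹  sig = ⟨5 | 1⟩
  P = {3,4,8,10,11}:  v_{3} + v_{4} + v_{8} + v_{10} + v_{11} = 2·v_{6}  ⟹  sig = ⟨5 | 2⟩

so the primitive-relation signature multiset is
{ ⟨2 | 0⟩,  ⟨2 | 1⟩ ×2,  ⟨2 | 1 1 1⟩,  ⟨2 | 1 1 1 1⟩ ×2,  ⟨2 | 1 1 1 2⟩ ×3,  ⟨2 | 1 1 2⟩ ×2,  ⟨2 | 1 1 2 2⟩,  ⟨2 | 1 2⟩,  ⟨2 | 2 2⟩,  ⟨3 | 1⟩,  ⟨4 | 1⟩,  ⟨5 | 0⟩,  ⟨5 | 1⟩ ×2,  ⟨5 | 2⟩ }


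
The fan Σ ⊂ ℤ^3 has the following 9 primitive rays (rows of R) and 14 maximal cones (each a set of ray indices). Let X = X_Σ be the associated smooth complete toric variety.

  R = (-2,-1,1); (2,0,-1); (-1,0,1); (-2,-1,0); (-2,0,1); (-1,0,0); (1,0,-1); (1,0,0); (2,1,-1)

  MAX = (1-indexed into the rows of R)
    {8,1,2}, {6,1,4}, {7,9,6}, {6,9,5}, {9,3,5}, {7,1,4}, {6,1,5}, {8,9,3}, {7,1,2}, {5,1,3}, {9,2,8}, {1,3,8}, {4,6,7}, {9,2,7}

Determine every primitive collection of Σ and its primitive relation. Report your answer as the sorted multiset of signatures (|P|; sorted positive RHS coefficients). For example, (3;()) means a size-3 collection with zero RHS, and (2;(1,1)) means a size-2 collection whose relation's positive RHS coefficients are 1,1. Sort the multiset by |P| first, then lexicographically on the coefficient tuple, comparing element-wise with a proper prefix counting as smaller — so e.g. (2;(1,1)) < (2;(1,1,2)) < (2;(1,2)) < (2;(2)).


Minimal non-faces — 16 found among 9 rays, 14 max cones:

  • {1,9}:  v_{1} + v_{9} = 0  →  sig = (2;())
  • {2,5}:  v_{2} + v_{5} = 0  →  sig = (2;())
  • {3,7}:  v_{3} + v_{7} = 0  →  sig = (2;())
  • {6,8}:  v_{6} + v_{8} = 0  →  sig = (2;())
  • {2,3}:  v_{2} + v_{3} = v_{8}  →  sig = (2;(1))
  • {2,6}:  v_{2} + v_{6} = v_{7}  →  sig = (2;(1))
  • {3,6}:  v_{3} + v_{6} = v_{5}  →  sig = (2;(1))
  • {5,7}:  v_{5} + v_{7} = v_{6}  →  sig = (2;(1))
  • {5,8}:  v_{5} + v_{8} = v_{3}  →  sig = (2;(1))
  • {7,8}:  v_{7} + v_{8} = v_{2}  →  sig = (2;(1))
  • {3,4}:  v_{3} + v_{4} = v_{1} + v_{6}  →  sig = (2;(1,1))
  • {4,8}:  v_{4} + v_{8} = v_{1} + v_{7}  →  sig = (2;(1,1))
  • {4,9}:  v_{4} + v_{9} = v_{6} + v_{7}  →  sig = (2;(1,1))
  • {2,4}:  v_{2} + v_{4} = v_{1} + 2·v_{7}  →  sig = (2;(1,2))
  • {4,5}:  v_{4} + v_{5} = v_{1} + 2·v_{6}  →  sig = (2;(1,2))
  • {1,6,7}:  v_{1} + v_{6} + v_{7} = v_{4}  →  sig = (3;(1))

Sorted signature multiset PRS(X):
    |P|=2: 15 collections, coeffs (), (), (), (), (1), (1), (1), (1), (1), (1), (1,1), (1,1), (1,1), (1,2), (1,2)
    |P|=3: 1 collection, coeffs (1)


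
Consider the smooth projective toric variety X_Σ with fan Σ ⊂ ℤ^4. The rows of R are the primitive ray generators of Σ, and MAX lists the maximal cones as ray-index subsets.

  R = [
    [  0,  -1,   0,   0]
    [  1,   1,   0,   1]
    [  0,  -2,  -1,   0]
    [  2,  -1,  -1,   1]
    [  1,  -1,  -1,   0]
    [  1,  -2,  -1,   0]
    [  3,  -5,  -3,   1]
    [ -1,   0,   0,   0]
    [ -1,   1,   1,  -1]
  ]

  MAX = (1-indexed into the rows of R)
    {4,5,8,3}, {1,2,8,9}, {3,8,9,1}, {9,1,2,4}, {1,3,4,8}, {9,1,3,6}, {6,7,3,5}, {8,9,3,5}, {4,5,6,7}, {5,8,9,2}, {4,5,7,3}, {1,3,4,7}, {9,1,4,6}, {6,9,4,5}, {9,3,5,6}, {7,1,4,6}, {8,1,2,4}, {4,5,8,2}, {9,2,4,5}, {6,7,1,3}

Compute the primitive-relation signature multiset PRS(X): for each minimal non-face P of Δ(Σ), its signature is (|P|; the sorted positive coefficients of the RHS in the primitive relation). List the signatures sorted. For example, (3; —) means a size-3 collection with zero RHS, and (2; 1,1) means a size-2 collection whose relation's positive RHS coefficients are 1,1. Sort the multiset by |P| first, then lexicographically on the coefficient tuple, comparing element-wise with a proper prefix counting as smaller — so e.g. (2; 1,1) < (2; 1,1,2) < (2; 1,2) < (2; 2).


Primitive collections (10):

  P = {1,5}:  v_{1} + v_{5} = v_{6}  ⟹  sig = (2; 1)
  P = {2,6}:  v_{2} + v_{6} = v_{4}  ⟹  sig = (2; 1)
  P = {6,8}:  v_{6} + v_{8} = v_{3}  ⟹  sig = (2; 1)
  P = {2,3}:  v_{2} + v_{3} = v_{4} + v_{8}  ⟹  sig = (2; 1,1)
  P = {2,7}:  v_{2} + v_{7} = v_{3} + 2·v_{4}  ⟹  sig = (2; 1,2)
  P = {7,8}:  v_{7} + v_{8} = 2·v_{3} + v_{4}  ⟹  sig = (2; 1,2)
  P = {7,9}:  v_{7} + v_{9} = 2·v_{6}  ⟹  sig = (2; 2)
  P = {4,8,9}:  v_{4} + v_{8} + v_{9} = 0  ⟹  sig = (3; —)
  P = {3,4,6}:  v_{3} + v_{4} + v_{6} = v_{7}  ⟹  sig = (3; 1)
  P = {3,4,9}:  v_{3} + v_{4} + v_{9} = v_{6}  ⟹  sig = (3; 1)

Signatures (|P|; sorted positive RHS coefficients), sorted:
{ (2; 1) ×3,  (2; 1,1),  (2; 1,2) ×2,  (2; 2),  (3; —),  (3; 1) ×2 }
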